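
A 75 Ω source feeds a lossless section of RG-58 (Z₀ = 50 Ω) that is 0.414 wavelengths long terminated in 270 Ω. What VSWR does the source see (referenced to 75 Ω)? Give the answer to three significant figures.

βl = 2π × 0.414 = 149°
tan(βl) = -0.6
Z_in = Z_0·(Z_L + jZ_0·tanβl)/(Z_0 + jZ_L·tanβl) = 31.9 + j73.5 Ω
Γ_s = (Z_in − Z_s)/(Z_in + Z_s) = (-43.1 + j73.5)/(107 + j73.5), |Γ_s| = 0.656
VSWR = (1 + |Γ_s|)/(1 − |Γ_s|)

VSWR ≈ 4.82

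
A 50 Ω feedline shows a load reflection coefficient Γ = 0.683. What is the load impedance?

Z_L = Z_0·(1 + Γ)/(1 − Γ) = 50·(1.68)/(0.317)

Z_L ≈ 265 Ω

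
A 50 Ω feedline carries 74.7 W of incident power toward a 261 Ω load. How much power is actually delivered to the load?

P_delivered ≈ 40.3 W

Γ = (261 − 50)/(261 + 50) = 0.678
|Γ|² = 0.46
P_refl = |Γ|²·P_inc = 34.4 W, P_del = (1 − |Γ|²)·P_inc = 40.3 W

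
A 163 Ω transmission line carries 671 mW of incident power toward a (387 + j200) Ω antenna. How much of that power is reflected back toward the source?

|Γ| = |(224 + j200)/(550 + j200)| = 0.513
|Γ|² = 0.263
P_refl = |Γ|²·P_inc = 177 mW, P_del = (1 − |Γ|²)·P_inc = 494 mW

P_reflected ≈ 177 mW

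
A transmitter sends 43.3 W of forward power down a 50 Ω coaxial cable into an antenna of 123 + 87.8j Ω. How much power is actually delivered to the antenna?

P_delivered ≈ 28.3 W

|Γ| = |(73 + j87.8)/(173 + j87.8)| = 0.589
|Γ|² = 0.346
P_refl = |Γ|²·P_inc = 15 W, P_del = (1 − |Γ|²)·P_inc = 28.3 W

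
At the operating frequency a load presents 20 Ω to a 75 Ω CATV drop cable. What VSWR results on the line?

Γ = (20 − 75)/(20 + 75) = -0.579
VSWR = (1 + 0.579)/(1 − 0.579)

VSWR ≈ 3.75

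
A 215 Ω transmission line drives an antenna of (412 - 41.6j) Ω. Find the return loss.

Γ = (197 − j41.6)/(627 − j41.6), |Γ| = 0.32
RL = −20·log₁₀|Γ| = −20·log₁₀(0.32)

RL ≈ 9.89 dB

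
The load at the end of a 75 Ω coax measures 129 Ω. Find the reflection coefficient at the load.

Γ = (Z_L − Z_0)/(Z_L + Z_0) = (129 − 75)/(129 + 75) = 54/204

Γ = 0.265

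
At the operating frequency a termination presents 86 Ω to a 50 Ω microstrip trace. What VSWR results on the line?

Γ = (86 − 50)/(86 + 50) = 0.265
VSWR = (1 + 0.265)/(1 − 0.265)

VSWR ≈ 1.72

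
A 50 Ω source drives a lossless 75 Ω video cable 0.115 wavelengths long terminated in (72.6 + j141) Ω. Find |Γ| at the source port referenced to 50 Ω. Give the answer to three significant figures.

βl = 2π × 0.115 = 41.4°
tan(βl) = 0.882
Z_in = Z_0·(Z_L + jZ_0·tanβl)/(Z_0 + jZ_L·tanβl) = 111 − j171 Ω
Γ_s = (Z_in − Z_s)/(Z_in + Z_s) = (61.2 − j171)/(161 − j171), |Γ_s| = 0.772

|Γ| ≈ 0.772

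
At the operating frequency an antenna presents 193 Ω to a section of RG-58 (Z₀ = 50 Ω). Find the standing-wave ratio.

VSWR ≈ 3.86

For a purely resistive load, VSWR = R_L/Z_0 or Z_0/R_L (whichever > 1) = 193/50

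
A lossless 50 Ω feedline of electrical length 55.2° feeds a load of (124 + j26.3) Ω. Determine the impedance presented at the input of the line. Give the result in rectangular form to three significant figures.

tan(βl) = tan(55.2°) = 1.44
Z_in = Z_0·(Z_L + jZ_0·tanβl)/(Z_0 + jZ_L·tanβl)
     = 50·(124 + j98.2)/(12.2 + j178)

Z_in ≈ 29.8 − j32.7 Ω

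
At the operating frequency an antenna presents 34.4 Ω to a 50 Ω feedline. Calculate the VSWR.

VSWR ≈ 1.45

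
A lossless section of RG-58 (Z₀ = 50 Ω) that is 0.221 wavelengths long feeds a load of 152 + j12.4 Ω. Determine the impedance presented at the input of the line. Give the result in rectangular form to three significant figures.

βl = 2π × 0.221 = 79.6°
tan(βl) = tan(79.6°) = 5.43
Z_in = Z_0·(Z_L + jZ_0·tanβl)/(Z_0 + jZ_L·tanβl)
     = 50·(152 + j284)/(-17.3 + j825)

Z_in ≈ 17 − j9.57 Ω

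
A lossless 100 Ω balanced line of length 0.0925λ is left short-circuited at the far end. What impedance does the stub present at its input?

βl = 2π × 0.0925 = 33.3°
tan(βl) = 0.657
For a short-circuited stub, Z_in = jZ_0·tan(βl)

Z_in ≈ +j65.7 Ω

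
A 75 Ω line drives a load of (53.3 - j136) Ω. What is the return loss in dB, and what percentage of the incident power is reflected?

Γ = (-21.7 − j136)/(128.3 − j136), |Γ| = 0.737
RL = −20·log₁₀(0.737) = 2.66 dB
P_refl/P_inc = |Γ|² = 0.543

RL ≈ 2.66 dB; 54.3% of incident power reflected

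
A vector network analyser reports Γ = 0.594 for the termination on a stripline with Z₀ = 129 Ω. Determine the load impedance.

Z_L ≈ 506 Ω

Z_L = Z_0·(1 + Γ)/(1 − Γ) = 129·(1.59)/(0.406)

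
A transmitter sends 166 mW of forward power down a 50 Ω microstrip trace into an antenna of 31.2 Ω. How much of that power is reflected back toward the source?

Γ = (31.2 − 50)/(31.2 + 50) = -0.232
|Γ|² = 0.0536
P_refl = |Γ|²·P_inc = 8.9 mW, P_del = (1 − |Γ|²)·P_inc = 157 mW

P_reflected ≈ 8.9 mW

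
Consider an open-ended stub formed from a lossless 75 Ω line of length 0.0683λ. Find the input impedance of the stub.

βl = 2π × 0.0683 = 24.6°
tan(βl) = 0.458
For an open-ended stub, Z_in = −jZ_0·cot(βl) = −jZ_0/tan(βl)

Z_in ≈ −j164 Ω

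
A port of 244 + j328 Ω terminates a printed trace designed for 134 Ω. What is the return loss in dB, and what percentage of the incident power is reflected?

Γ = (110 + j328)/(378 + j328), |Γ| = 0.691
RL = −20·log₁₀(0.691) = 3.21 dB
P_refl/P_inc = |Γ|² = 0.478

RL ≈ 3.21 dB; 47.8% of incident power reflected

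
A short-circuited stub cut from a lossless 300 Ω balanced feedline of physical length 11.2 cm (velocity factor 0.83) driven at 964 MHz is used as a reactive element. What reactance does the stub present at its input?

λ = v/f = 0.83·c / 964 MHz = 0.258 m
βl = 2π·l/λ = 2π × 0.434 = 156°
tan(βl) = -0.443
For a short-circuited stub, Z_in = jZ_0·tan(βl)

X_in ≈ -133 Ω (capacitive)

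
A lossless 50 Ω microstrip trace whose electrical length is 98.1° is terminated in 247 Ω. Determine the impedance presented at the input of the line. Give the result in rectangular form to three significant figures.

tan(βl) = tan(98.1°) = -7.03
Z_in = Z_0·(Z_L + jZ_0·tanβl)/(Z_0 + jZ_L·tanβl)
     = 50·(247 − j351)/(50 − j1740)

Z_in ≈ 10.3 + j6.82 Ω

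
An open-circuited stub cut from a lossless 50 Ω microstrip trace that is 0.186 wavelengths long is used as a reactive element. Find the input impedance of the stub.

Z_in ≈ −j21.3 Ω

βl = 2π × 0.186 = 67°
tan(βl) = 2.35
For an open-circuited stub, Z_in = −jZ_0·cot(βl) = −jZ_0/tan(βl)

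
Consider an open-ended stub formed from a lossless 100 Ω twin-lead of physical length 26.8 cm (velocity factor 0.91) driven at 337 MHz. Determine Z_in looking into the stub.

Z_in ≈ +j55.7 Ω

λ = v/f = 0.91·c / 337 MHz = 0.81 m
βl = 2π·l/λ = 2π × 0.331 = 119°
tan(βl) = -1.8
For an open-ended stub, Z_in = −jZ_0·cot(βl) = −jZ_0/tan(βl)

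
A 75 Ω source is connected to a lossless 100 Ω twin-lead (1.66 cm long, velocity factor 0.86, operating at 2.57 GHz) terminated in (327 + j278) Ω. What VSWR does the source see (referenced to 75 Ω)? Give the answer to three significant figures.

λ = v/f = 0.86·c / 2.57 GHz = 0.1 m
βl = 2π·l/λ = 2π × 0.165 = 59.5°
tan(βl) = 1.7
Z_in = Z_0·(Z_L + jZ_0·tanβl)/(Z_0 + jZ_L·tanβl) = 28.4 − j77.9 Ω
Γ_s = (Z_in − Z_s)/(Z_in + Z_s) = (-46.6 − j77.9)/(103 − j77.9), |Γ_s| = 0.701
VSWR = (1 + |Γ_s|)/(1 − |Γ_s|)

VSWR ≈ 5.69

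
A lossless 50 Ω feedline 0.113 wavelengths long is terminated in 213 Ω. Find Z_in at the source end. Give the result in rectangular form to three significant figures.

Z_in ≈ 25.7 − j51.2 Ω

βl = 2π × 0.113 = 40.7°
tan(βl) = tan(40.7°) = 0.86
Z_in = Z_0·(Z_L + jZ_0·tanβl)/(Z_0 + jZ_L·tanβl)
     = 50·(213 + j43)/(50 + j183)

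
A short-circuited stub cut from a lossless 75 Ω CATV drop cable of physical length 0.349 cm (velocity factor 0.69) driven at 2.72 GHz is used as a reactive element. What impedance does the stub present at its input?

λ = v/f = 0.69·c / 2.72 GHz = 0.0761 m
βl = 2π·l/λ = 2π × 0.0459 = 16.5°
tan(βl) = 0.296
For a short-circuited stub, Z_in = jZ_0·tan(βl)

Z_in ≈ +j22.2 Ω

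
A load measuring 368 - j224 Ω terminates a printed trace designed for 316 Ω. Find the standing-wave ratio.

VSWR ≈ 1.94

Γ = (Z_L − Z_0)/(Z_L + Z_0) = (52 − j224)/(684 − j224)
|Γ| = 230/720 = 0.319
VSWR = (1 + |Γ|)/(1 − |Γ|) = 1.32/0.681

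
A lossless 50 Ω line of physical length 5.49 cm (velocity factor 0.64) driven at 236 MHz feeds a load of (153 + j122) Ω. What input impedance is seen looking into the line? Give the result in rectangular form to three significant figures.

Z_in ≈ 96 − j118 Ω

λ = v/f = 0.64·c / 236 MHz = 0.814 m
βl = 2π·l/λ = 2π × 0.0675 = 24.3°
tan(βl) = tan(24.3°) = 0.451
Z_in = Z_0·(Z_L + jZ_0·tanβl)/(Z_0 + jZ_L·tanβl)
     = 50·(153 + j145)/(-5.07 + j69.1)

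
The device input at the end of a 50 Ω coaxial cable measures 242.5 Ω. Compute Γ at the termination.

Γ = 0.658

Γ = (Z_L − Z_0)/(Z_L + Z_0) = (242.5 − 50)/(242.5 + 50) = 192.5/292.5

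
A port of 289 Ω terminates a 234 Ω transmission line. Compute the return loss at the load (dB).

RL ≈ 19.6 dB

Γ = (289 − 234)/(289 + 234) = 0.105
RL = −20·log₁₀|Γ| = −20·log₁₀(0.105)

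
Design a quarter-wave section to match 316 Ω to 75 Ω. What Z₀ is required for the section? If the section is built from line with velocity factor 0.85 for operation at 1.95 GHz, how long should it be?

Z_qwt ≈ 154 Ω; length ≈ 3.27 cm

Z_qwt = √(Z_0·R_L) = √(75 × 316) = √23700
λ = 0.85·c/f = 0.131 m, so l = λ/4 = 0.0327 m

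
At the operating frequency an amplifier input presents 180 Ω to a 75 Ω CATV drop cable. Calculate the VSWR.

Γ = (180 − 75)/(180 + 75) = 0.412
VSWR = (1 + 0.412)/(1 − 0.412)

VSWR ≈ 2.4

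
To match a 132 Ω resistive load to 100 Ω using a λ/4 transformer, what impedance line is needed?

Z_qwt ≈ 115 Ω

Z_qwt = √(Z_0·R_L) = √(100 × 132) = √13200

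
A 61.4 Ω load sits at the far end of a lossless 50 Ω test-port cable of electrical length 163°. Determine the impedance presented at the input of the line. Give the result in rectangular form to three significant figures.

Z_in ≈ 58.8 + j6.81 Ω

tan(βl) = tan(163°) = -0.306
Z_in = Z_0·(Z_L + jZ_0·tanβl)/(Z_0 + jZ_L·tanβl)
     = 50·(61.4 − j15.3)/(50 − j18.8)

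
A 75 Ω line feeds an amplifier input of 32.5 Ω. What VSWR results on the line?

For a purely resistive load, VSWR = R_L/Z_0 or Z_0/R_L (whichever > 1) = 75/32.5

VSWR ≈ 2.31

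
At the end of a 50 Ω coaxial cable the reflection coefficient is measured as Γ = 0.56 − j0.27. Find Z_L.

Z_L = Z_0·(1 + Γ)/(1 − Γ) = 50·(1.56 − j0.27)/(0.44 + j0.27)

Z_L ≈ 115 − j101 Ω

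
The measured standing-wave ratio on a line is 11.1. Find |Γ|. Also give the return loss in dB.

|Γ| ≈ 0.835; return loss ≈ 1.57 dB

|Γ| = (S − 1)/(S + 1) = (11.1 − 1)/(11.1 + 1) = 10.1/12.1
RL = −20·log₁₀|Γ| = −20·log₁₀(0.835)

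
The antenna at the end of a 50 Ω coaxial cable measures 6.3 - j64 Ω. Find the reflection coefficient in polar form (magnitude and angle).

Γ = (Z_L − Z_0)/(Z_L + Z_0) = (-43.7 − j64)/(56.3 − j64)
|Γ| = 77.5/85.2 = 0.909

Γ ≈ 0.909 ∠ -75.7°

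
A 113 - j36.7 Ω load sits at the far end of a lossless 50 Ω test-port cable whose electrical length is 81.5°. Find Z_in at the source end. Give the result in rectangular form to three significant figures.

tan(βl) = tan(81.5°) = 6.69
Z_in = Z_0·(Z_L + jZ_0·tanβl)/(Z_0 + jZ_L·tanβl)
     = 50·(113 + j298)/(296 + j756)

Z_in ≈ 19.6 + j0.197 Ω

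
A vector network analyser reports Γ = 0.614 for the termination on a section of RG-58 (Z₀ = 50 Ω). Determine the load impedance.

Z_L ≈ 209 Ω

Z_L = Z_0·(1 + Γ)/(1 − Γ) = 50·(1.61)/(0.386)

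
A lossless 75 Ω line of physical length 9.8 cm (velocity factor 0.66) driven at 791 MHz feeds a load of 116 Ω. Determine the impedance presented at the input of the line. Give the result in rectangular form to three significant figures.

λ = v/f = 0.66·c / 791 MHz = 0.25 m
βl = 2π·l/λ = 2π × 0.392 = 141°
tan(βl) = tan(141°) = -0.811
Z_in = Z_0·(Z_L + jZ_0·tanβl)/(Z_0 + jZ_L·tanβl)
     = 75·(116 − j60.9)/(75 − j94.1)

Z_in ≈ 74.7 + j32.9 Ω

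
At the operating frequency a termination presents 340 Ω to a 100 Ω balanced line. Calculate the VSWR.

Γ = (340 − 100)/(340 + 100) = 0.545
VSWR = (1 + 0.545)/(1 − 0.545)

VSWR ≈ 3.4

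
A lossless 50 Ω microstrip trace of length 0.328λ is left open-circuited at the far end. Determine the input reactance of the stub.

X_in ≈ 26.7 Ω (inductive)

βl = 2π × 0.328 = 118°
tan(βl) = -1.87
For an open-circuited stub, Z_in = −jZ_0·cot(βl) = −jZ_0/tan(βl)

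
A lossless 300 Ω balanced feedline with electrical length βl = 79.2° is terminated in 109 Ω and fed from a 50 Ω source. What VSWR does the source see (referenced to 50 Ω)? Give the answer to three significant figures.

VSWR ≈ 16

tan(βl) = 5.24
Z_in = Z_0·(Z_L + jZ_0·tanβl)/(Z_0 + jZ_L·tanβl) = 671 + j295 Ω
Γ_s = (Z_in − Z_s)/(Z_in + Z_s) = (621 + j295)/(721 + j295), |Γ_s| = 0.883
VSWR = (1 + |Γ_s|)/(1 − |Γ_s|)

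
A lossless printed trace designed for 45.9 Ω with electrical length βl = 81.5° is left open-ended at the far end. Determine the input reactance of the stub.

tan(βl) = 6.69
For an open-ended stub, Z_in = −jZ_0·cot(βl) = −jZ_0/tan(βl)

X_in ≈ -6.86 Ω (capacitive)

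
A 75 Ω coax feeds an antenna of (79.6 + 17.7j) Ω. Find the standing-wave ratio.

Γ = (Z_L − Z_0)/(Z_L + Z_0) = (4.6 + j17.7)/(154.6 + j17.7)
|Γ| = 18.3/156 = 0.118
VSWR = (1 + |Γ|)/(1 − |Γ|) = 1.12/0.882

VSWR ≈ 1.27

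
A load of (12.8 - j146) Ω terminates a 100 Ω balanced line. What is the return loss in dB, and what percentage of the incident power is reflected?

Γ = (-87.2 − j146)/(112.8 − j146), |Γ| = 0.922
RL = −20·log₁₀(0.922) = 0.708 dB
P_refl/P_inc = |Γ|² = 0.85

RL ≈ 0.708 dB; 85% of incident power reflected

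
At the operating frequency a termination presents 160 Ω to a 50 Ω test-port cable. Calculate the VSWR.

Γ = (160 − 50)/(160 + 50) = 0.524
VSWR = (1 + 0.524)/(1 − 0.524)

VSWR ≈ 3.2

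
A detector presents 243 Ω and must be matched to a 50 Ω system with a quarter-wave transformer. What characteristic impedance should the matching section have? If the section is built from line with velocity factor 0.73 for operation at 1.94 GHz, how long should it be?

Z_qwt ≈ 110 Ω; length ≈ 2.82 cm

Z_qwt = √(Z_0·R_L) = √(50 × 243) = √12150
λ = 0.73·c/f = 0.113 m, so l = λ/4 = 0.0282 m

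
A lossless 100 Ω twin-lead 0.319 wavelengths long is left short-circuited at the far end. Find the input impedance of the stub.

Z_in ≈ −j216 Ω

βl = 2π × 0.319 = 115°
tan(βl) = -2.16
For a short-circuited stub, Z_in = jZ_0·tan(βl)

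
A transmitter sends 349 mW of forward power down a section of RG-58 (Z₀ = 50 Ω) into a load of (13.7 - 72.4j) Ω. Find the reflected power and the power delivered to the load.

|Γ| = |(-36.3 − j72.4)/(63.7 − j72.4)| = 0.84
|Γ|² = 0.705
P_refl = |Γ|²·P_inc = 246 mW, P_del = (1 − |Γ|²)·P_inc = 103 mW

P_reflected ≈ 246 mW; P_delivered ≈ 103 mW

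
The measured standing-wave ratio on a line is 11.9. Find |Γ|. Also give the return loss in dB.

|Γ| ≈ 0.845; return loss ≈ 1.46 dB

|Γ| = (S − 1)/(S + 1) = (11.9 − 1)/(11.9 + 1) = 10.9/12.9
RL = −20·log₁₀|Γ| = −20·log₁₀(0.845)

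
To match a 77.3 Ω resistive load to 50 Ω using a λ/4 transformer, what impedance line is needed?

Z_qwt ≈ 62.2 Ω

Z_qwt = √(Z_0·R_L) = √(50 × 77.3) = √3865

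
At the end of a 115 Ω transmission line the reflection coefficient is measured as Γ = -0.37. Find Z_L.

Z_L ≈ 52.9 Ω

Z_L = Z_0·(1 + Γ)/(1 − Γ) = 115·(0.63)/(1.37)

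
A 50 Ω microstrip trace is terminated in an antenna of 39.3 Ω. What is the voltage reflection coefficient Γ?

Γ = -0.12

Γ = (Z_L − Z_0)/(Z_L + Z_0) = (39.3 − 50)/(39.3 + 50) = -10.7/89.3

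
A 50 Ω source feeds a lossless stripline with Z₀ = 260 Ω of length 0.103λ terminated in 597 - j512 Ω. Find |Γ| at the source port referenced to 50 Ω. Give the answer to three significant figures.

|Γ| ≈ 0.82

βl = 2π × 0.103 = 37.1°
tan(βl) = 0.756
Z_in = Z_0·(Z_L + jZ_0·tanβl)/(Z_0 + jZ_L·tanβl) = 102 − j198 Ω
Γ_s = (Z_in − Z_s)/(Z_in + Z_s) = (51.9 − j198)/(152 − j198), |Γ_s| = 0.82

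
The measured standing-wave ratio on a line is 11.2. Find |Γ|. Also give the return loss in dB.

|Γ| = (S − 1)/(S + 1) = (11.2 − 1)/(11.2 + 1) = 10.2/12.2
RL = −20·log₁₀|Γ| = −20·log₁₀(0.836)

|Γ| ≈ 0.836; return loss ≈ 1.56 dB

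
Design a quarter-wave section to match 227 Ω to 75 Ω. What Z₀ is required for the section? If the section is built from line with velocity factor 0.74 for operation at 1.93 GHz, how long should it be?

Z_qwt = √(Z_0·R_L) = √(75 × 227) = √17020
λ = 0.74·c/f = 0.115 m, so l = λ/4 = 0.0288 m

Z_qwt ≈ 130 Ω; length ≈ 2.88 cm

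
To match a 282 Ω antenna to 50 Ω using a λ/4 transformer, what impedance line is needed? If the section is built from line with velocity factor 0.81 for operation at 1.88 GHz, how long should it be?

Z_qwt = √(Z_0·R_L) = √(50 × 282) = √14100
λ = 0.81·c/f = 0.129 m, so l = λ/4 = 0.0323 m

Z_qwt ≈ 119 Ω; length ≈ 3.23 cm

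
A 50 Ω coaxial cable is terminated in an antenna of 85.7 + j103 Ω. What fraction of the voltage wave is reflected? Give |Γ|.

Γ = (Z_L − Z_0)/(Z_L + Z_0) = (35.7 + j103)/(135.7 + j103)
|Γ| = 109/170

|Γ| ≈ 0.64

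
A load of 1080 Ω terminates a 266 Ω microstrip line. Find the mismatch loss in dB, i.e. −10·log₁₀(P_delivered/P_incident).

Γ = (1080 − 266)/(1080 + 266) = 0.605
|Γ|² = 0.366, so P_del/P_inc = 1 − |Γ|² = 0.634
ML = −10·log₁₀(1 − |Γ|²)

mismatch loss ≈ 1.98 dB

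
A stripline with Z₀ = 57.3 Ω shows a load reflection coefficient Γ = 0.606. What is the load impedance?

Z_L ≈ 234 Ω

Z_L = Z_0·(1 + Γ)/(1 − Γ) = 57.3·(1.61)/(0.394)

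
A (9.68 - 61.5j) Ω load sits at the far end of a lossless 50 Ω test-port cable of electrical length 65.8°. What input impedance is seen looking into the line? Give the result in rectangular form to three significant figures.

Z_in ≈ 4.07 + j12.8 Ω

tan(βl) = tan(65.8°) = 2.23
Z_in = Z_0·(Z_L + jZ_0·tanβl)/(Z_0 + jZ_L·tanβl)
     = 50·(9.68 + j49.8)/(187 + j21.5)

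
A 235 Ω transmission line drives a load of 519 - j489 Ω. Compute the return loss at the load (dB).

Γ = (284 − j489)/(754 − j489), |Γ| = 0.629
RL = −20·log₁₀|Γ| = −20·log₁₀(0.629)

RL ≈ 4.02 dB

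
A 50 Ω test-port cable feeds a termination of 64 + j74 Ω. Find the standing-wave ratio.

VSWR ≈ 3.49

Γ = (Z_L − Z_0)/(Z_L + Z_0) = (14 + j74)/(114 + j74)
|Γ| = 75.3/136 = 0.554
VSWR = (1 + |Γ|)/(1 − |Γ|) = 1.55/0.446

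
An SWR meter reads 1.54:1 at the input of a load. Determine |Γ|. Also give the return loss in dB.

|Γ| ≈ 0.213; return loss ≈ 13.4 dB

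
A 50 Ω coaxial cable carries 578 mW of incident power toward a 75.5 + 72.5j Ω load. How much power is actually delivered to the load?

P_delivered ≈ 415 mW

|Γ| = |(25.5 + j72.5)/(125.5 + j72.5)| = 0.53
|Γ|² = 0.281
P_refl = |Γ|²·P_inc = 163 mW, P_del = (1 − |Γ|²)·P_inc = 415 mW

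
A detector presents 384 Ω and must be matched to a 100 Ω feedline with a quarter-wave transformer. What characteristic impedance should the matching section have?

Z_qwt ≈ 196 Ω

Z_qwt = √(Z_0·R_L) = √(100 × 384) = √38400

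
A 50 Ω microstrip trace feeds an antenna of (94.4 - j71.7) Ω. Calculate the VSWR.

Γ = (Z_L − Z_0)/(Z_L + Z_0) = (44.4 − j71.7)/(144.4 − j71.7)
|Γ| = 84.3/161 = 0.523
VSWR = (1 + |Γ|)/(1 − |Γ|) = 1.52/0.477

VSWR ≈ 3.19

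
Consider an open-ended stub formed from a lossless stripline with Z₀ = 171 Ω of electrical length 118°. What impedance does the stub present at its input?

Z_in ≈ +j90.9 Ω

tan(βl) = -1.88
For an open-ended stub, Z_in = −jZ_0·cot(βl) = −jZ_0/tan(βl)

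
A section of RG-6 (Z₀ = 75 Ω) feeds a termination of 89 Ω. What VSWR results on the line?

VSWR ≈ 1.19

Γ = (89 − 75)/(89 + 75) = 0.0854
VSWR = (1 + 0.0854)/(1 − 0.0854)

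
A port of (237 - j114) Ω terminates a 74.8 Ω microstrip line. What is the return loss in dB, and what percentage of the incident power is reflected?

RL ≈ 4.48 dB; 35.7% of incident power reflected

Γ = (162.2 − j114)/(311.8 − j114), |Γ| = 0.597
RL = −20·log₁₀(0.597) = 4.48 dB
P_refl/P_inc = |Γ|² = 0.357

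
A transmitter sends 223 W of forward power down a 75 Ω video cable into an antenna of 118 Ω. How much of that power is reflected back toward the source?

P_reflected ≈ 11.1 W

Γ = (118 − 75)/(118 + 75) = 0.223
|Γ|² = 0.0496
P_refl = |Γ|²·P_inc = 11.1 W, P_del = (1 − |Γ|²)·P_inc = 212 W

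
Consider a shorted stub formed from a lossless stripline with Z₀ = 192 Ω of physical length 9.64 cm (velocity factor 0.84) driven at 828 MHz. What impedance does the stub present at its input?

λ = v/f = 0.84·c / 828 MHz = 0.304 m
βl = 2π·l/λ = 2π × 0.317 = 114°
tan(βl) = -2.24
For a shorted stub, Z_in = jZ_0·tan(βl)

Z_in ≈ −j431 Ω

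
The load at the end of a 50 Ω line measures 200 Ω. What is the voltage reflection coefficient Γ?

Γ = 0.6

Γ = (Z_L − Z_0)/(Z_L + Z_0) = (200 − 50)/(200 + 50) = 150/250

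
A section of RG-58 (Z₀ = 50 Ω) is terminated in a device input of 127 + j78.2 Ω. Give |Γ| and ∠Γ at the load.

Γ ≈ 0.567 ∠ 21.6°

Γ = (Z_L − Z_0)/(Z_L + Z_0) = (77 + j78.2)/(177 + j78.2)
|Γ| = 110/194 = 0.567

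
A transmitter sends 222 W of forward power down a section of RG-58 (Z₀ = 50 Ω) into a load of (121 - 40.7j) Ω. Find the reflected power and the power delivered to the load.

P_reflected ≈ 48.1 W; P_delivered ≈ 174 W

|Γ| = |(71 − j40.7)/(171 − j40.7)| = 0.466
|Γ|² = 0.217
P_refl = |Γ|²·P_inc = 48.1 W, P_del = (1 − |Γ|²)·P_inc = 174 W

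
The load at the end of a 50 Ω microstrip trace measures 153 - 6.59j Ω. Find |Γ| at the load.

Γ = (Z_L − Z_0)/(Z_L + Z_0) = (103 − j6.59)/(203 − j6.59)
|Γ| = 103/203

|Γ| ≈ 0.508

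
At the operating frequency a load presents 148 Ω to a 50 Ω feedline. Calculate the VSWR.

VSWR ≈ 2.96

For a purely resistive load, VSWR = R_L/Z_0 or Z_0/R_L (whichever > 1) = 148/50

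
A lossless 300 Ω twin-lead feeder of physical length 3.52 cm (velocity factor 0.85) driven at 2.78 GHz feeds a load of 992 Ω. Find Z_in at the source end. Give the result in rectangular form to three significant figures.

Z_in ≈ 183 + j273 Ω

λ = v/f = 0.85·c / 2.78 GHz = 0.0917 m
βl = 2π·l/λ = 2π × 0.384 = 138°
tan(βl) = tan(138°) = -0.896
Z_in = Z_0·(Z_L + jZ_0·tanβl)/(Z_0 + jZ_L·tanβl)
     = 300·(992 − j269)/(300 − j889)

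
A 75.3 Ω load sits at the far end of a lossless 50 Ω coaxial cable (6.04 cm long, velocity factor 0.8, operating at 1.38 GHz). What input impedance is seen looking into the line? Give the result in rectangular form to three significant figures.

Z_in ≈ 40.7 + j16.1 Ω

λ = v/f = 0.8·c / 1.38 GHz = 0.174 m
βl = 2π·l/λ = 2π × 0.347 = 125°
tan(βl) = tan(125°) = -1.43
Z_in = Z_0·(Z_L + jZ_0·tanβl)/(Z_0 + jZ_L·tanβl)
     = 50·(75.3 − j71.3)/(50 − j107)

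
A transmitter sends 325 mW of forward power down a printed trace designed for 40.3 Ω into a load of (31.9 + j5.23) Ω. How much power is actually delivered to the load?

|Γ| = |(-8.4 + j5.23)/(72.2 + j5.23)| = 0.137
|Γ|² = 0.0187
P_refl = |Γ|²·P_inc = 6.07 mW, P_del = (1 − |Γ|²)·P_inc = 319 mW

P_delivered ≈ 319 mW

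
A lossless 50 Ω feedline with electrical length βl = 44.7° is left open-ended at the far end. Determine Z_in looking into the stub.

tan(βl) = 0.99
For an open-ended stub, Z_in = −jZ_0·cot(βl) = −jZ_0/tan(βl)

Z_in ≈ −j50.5 Ω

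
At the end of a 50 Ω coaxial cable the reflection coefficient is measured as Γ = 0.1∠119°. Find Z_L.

Z_L ≈ 44.7 + j7.9 Ω

Z_L = Z_0·(1 + Γ)/(1 − Γ) = 50·(0.952 + j0.0875)/(1.05 − j0.0875)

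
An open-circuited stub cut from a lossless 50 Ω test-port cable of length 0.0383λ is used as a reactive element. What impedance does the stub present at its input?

Z_in ≈ −j204 Ω

βl = 2π × 0.0383 = 13.8°
tan(βl) = 0.245
For an open-circuited stub, Z_in = −jZ_0·cot(βl) = −jZ_0/tan(βl)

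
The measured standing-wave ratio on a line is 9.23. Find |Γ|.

|Γ| ≈ 0.804

|Γ| = (S − 1)/(S + 1) = (9.23 − 1)/(9.23 + 1) = 8.23/10.2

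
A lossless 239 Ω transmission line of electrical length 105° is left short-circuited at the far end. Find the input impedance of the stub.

Z_in ≈ −j892 Ω

tan(βl) = -3.73
For a short-circuited stub, Z_in = jZ_0·tan(βl)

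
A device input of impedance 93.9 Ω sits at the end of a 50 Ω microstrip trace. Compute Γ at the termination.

Γ = (Z_L − Z_0)/(Z_L + Z_0) = (93.9 − 50)/(93.9 + 50) = 43.9/143.9

Γ = 0.305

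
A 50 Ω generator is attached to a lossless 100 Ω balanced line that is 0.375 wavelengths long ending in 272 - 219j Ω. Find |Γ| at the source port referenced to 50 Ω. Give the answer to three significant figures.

βl = 2π × 0.375 = 135°
tan(βl) = -1
Z_in = Z_0·(Z_L + jZ_0·tanβl)/(Z_0 + jZ_L·tanβl) = 61.7 + j127 Ω
Γ_s = (Z_in − Z_s)/(Z_in + Z_s) = (11.7 + j127)/(112 + j127), |Γ_s| = 0.754

|Γ| ≈ 0.754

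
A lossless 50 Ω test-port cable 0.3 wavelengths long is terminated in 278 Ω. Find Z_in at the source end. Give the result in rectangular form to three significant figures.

βl = 2π × 0.3 = 108°
tan(βl) = tan(108°) = -3.08
Z_in = Z_0·(Z_L + jZ_0·tanβl)/(Z_0 + jZ_L·tanβl)
     = 50·(278 − j154)/(50 − j856)

Z_in ≈ 9.91 + j15.7 Ω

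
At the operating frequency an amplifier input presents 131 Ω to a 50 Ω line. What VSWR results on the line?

VSWR ≈ 2.62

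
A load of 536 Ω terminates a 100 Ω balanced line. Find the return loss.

RL ≈ 3.28 dB

Γ = (536 − 100)/(536 + 100) = 0.686
RL = −20·log₁₀|Γ| = −20·log₁₀(0.686)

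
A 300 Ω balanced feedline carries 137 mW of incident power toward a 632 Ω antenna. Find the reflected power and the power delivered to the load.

P_reflected ≈ 17.4 mW; P_delivered ≈ 120 mW

Γ = (632 − 300)/(632 + 300) = 0.356
|Γ|² = 0.127
P_refl = |Γ|²·P_inc = 17.4 mW, P_del = (1 − |Γ|²)·P_inc = 120 mW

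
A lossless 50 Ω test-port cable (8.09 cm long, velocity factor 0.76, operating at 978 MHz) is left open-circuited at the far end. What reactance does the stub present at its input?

λ = v/f = 0.76·c / 978 MHz = 0.233 m
βl = 2π·l/λ = 2π × 0.347 = 125°
tan(βl) = -1.43
For an open-circuited stub, Z_in = −jZ_0·cot(βl) = −jZ_0/tan(βl)

X_in ≈ 34.9 Ω (inductive)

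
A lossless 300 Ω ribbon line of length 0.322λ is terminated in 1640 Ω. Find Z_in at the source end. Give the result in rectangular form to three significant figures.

Z_in ≈ 67.3 + j140 Ω

βl = 2π × 0.322 = 116°
tan(βl) = tan(116°) = -2.06
Z_in = Z_0·(Z_L + jZ_0·tanβl)/(Z_0 + jZ_L·tanβl)
     = 300·(1640 − j617)/(300 − j3370)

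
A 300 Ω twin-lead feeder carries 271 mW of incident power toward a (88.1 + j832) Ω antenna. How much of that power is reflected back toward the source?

|Γ| = |(-211.9 + j832)/(388.1 + j832)| = 0.935
|Γ|² = 0.875
P_refl = |Γ|²·P_inc = 237 mW, P_del = (1 − |Γ|²)·P_inc = 34 mW

P_reflected ≈ 237 mW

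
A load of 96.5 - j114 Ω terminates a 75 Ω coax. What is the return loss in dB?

RL ≈ 4.98 dB

Γ = (21.5 − j114)/(171.5 − j114), |Γ| = 0.563
RL = −20·log₁₀|Γ| = −20·log₁₀(0.563)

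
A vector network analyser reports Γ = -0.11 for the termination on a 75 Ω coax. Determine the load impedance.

Z_L = Z_0·(1 + Γ)/(1 − Γ) = 75·(0.89)/(1.11)

Z_L ≈ 60.1 Ω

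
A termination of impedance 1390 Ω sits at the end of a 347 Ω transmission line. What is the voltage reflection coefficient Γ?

Γ = (Z_L − Z_0)/(Z_L + Z_0) = (1390 − 347)/(1390 + 347) = 1043/1737

Γ = 0.6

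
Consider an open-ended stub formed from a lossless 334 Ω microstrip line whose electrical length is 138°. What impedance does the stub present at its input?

tan(βl) = -0.9
For an open-ended stub, Z_in = −jZ_0·cot(βl) = −jZ_0/tan(βl)

Z_in ≈ +j371 Ω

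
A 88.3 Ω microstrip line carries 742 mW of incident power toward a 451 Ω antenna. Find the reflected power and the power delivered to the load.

Γ = (451 − 88.3)/(451 + 88.3) = 0.673
|Γ|² = 0.452
P_refl = |Γ|²·P_inc = 336 mW, P_del = (1 − |Γ|²)·P_inc = 406 mW

P_reflected ≈ 336 mW; P_delivered ≈ 406 mW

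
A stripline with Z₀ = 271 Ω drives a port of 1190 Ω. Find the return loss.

Γ = (1190 − 271)/(1190 + 271) = 0.629
RL = −20·log₁₀|Γ| = −20·log₁₀(0.629)

RL ≈ 4.03 dB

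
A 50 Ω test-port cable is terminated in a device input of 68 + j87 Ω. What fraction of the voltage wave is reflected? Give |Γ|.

Γ = (Z_L − Z_0)/(Z_L + Z_0) = (18 + j87)/(118 + j87)
|Γ| = 88.8/147

|Γ| ≈ 0.606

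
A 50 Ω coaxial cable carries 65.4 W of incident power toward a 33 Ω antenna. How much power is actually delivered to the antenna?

Γ = (33 − 50)/(33 + 50) = -0.205
|Γ|² = 0.042
P_refl = |Γ|²·P_inc = 2.74 W, P_del = (1 − |Γ|²)·P_inc = 62.7 W

P_delivered ≈ 62.7 W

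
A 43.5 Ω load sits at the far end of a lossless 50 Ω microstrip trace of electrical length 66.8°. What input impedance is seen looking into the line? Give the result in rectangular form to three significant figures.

Z_in ≈ 54.7 + j5.54 Ω

tan(βl) = tan(66.8°) = 2.33
Z_in = Z_0·(Z_L + jZ_0·tanβl)/(Z_0 + jZ_L·tanβl)
     = 50·(43.5 + j117)/(50 + j101)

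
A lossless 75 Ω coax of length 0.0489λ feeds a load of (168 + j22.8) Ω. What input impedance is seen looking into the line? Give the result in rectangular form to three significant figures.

βl = 2π × 0.0489 = 17.6°
tan(βl) = tan(17.6°) = 0.317
Z_in = Z_0·(Z_L + jZ_0·tanβl)/(Z_0 + jZ_L·tanβl)
     = 75·(168 + j46.6)/(67.8 + j53.3)

Z_in ≈ 140 − j58.5 Ω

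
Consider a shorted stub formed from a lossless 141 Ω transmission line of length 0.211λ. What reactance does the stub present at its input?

βl = 2π × 0.211 = 76°
tan(βl) = 4
For a shorted stub, Z_in = jZ_0·tan(βl)

X_in ≈ 564 Ω (inductive)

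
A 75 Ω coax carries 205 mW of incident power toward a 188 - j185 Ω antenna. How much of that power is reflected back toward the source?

P_reflected ≈ 93.2 mW

|Γ| = |(113 − j185)/(263 − j185)| = 0.674
|Γ|² = 0.455
P_refl = |Γ|²·P_inc = 93.2 mW, P_del = (1 − |Γ|²)·P_inc = 112 mW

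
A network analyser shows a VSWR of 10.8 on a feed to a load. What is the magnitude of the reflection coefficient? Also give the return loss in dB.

|Γ| ≈ 0.831; return loss ≈ 1.61 dB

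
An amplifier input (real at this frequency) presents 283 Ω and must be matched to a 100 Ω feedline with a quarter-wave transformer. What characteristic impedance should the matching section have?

Z_qwt ≈ 168 Ω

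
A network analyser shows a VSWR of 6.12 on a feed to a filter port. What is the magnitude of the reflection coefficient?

|Γ| ≈ 0.719

|Γ| = (S − 1)/(S + 1) = (6.12 − 1)/(6.12 + 1) = 5.12/7.12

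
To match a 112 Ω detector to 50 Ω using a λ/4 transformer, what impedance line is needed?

Z_qwt = √(Z_0·R_L) = √(50 × 112) = √5600

Z_qwt ≈ 74.8 Ω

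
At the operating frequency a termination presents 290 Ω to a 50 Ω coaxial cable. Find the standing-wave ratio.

VSWR ≈ 5.8

For a purely resistive load, VSWR = R_L/Z_0 or Z_0/R_L (whichever > 1) = 290/50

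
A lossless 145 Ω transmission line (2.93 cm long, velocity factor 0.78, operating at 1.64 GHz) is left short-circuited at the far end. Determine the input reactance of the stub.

λ = v/f = 0.78·c / 1.64 GHz = 0.143 m
βl = 2π·l/λ = 2π × 0.205 = 73.9°
tan(βl) = 3.47
For a short-circuited stub, Z_in = jZ_0·tan(βl)

X_in ≈ 503 Ω (inductive)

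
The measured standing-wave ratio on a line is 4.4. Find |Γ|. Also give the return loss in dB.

|Γ| ≈ 0.63; return loss ≈ 4.02 dB

|Γ| = (S − 1)/(S + 1) = (4.4 − 1)/(4.4 + 1) = 3.4/5.4
RL = −20·log₁₀|Γ| = −20·log₁₀(0.63)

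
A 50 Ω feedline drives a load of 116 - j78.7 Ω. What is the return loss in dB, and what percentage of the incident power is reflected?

Γ = (66 − j78.7)/(166 − j78.7), |Γ| = 0.559
RL = −20·log₁₀(0.559) = 5.05 dB
P_refl/P_inc = |Γ|² = 0.313

RL ≈ 5.05 dB; 31.3% of incident power reflected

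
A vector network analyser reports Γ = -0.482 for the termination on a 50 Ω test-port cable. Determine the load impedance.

Z_L ≈ 17.5 Ω

Z_L = Z_0·(1 + Γ)/(1 − Γ) = 50·(0.518)/(1.48)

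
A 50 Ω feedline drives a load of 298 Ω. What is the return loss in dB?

RL ≈ 2.94 dB

Γ = (298 − 50)/(298 + 50) = 0.713
RL = −20·log₁₀|Γ| = −20·log₁₀(0.713)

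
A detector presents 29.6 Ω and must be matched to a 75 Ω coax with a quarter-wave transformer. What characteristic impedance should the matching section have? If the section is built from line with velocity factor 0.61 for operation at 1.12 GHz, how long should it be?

Z_qwt ≈ 47.1 Ω; length ≈ 4.08 cm

Z_qwt = √(Z_0·R_L) = √(75 × 29.6) = √2220
λ = 0.61·c/f = 0.163 m, so l = λ/4 = 0.0408 m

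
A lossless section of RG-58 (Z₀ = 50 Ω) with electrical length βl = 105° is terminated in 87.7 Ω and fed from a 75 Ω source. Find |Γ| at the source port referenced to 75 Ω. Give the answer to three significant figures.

tan(βl) = -3.73
Z_in = Z_0·(Z_L + jZ_0·tanβl)/(Z_0 + jZ_L·tanβl) = 29.9 + j8.84 Ω
Γ_s = (Z_in − Z_s)/(Z_in + Z_s) = (-45.1 + j8.84)/(105 + j8.84), |Γ_s| = 0.437

|Γ| ≈ 0.437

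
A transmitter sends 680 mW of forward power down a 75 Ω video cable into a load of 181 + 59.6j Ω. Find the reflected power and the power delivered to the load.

P_reflected ≈ 146 mW; P_delivered ≈ 534 mW

|Γ| = |(106 + j59.6)/(256 + j59.6)| = 0.463
|Γ|² = 0.214
P_refl = |Γ|²·P_inc = 146 mW, P_del = (1 − |Γ|²)·P_inc = 534 mW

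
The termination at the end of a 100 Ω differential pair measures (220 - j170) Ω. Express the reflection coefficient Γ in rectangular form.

Γ = (Z_L − Z_0)/(Z_L + Z_0) = (120 − j170)/(320 − j170)

Γ ≈ 0.513 − j0.259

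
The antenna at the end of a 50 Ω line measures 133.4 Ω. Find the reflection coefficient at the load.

Γ = 0.455

Γ = (Z_L − Z_0)/(Z_L + Z_0) = (133.4 − 50)/(133.4 + 50) = 83.4/183.4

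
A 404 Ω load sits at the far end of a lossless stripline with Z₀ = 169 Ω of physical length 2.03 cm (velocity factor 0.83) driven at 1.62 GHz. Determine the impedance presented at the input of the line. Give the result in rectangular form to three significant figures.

λ = v/f = 0.83·c / 1.62 GHz = 0.154 m
βl = 2π·l/λ = 2π × 0.132 = 47.5°
tan(βl) = tan(47.5°) = 1.09
Z_in = Z_0·(Z_L + jZ_0·tanβl)/(Z_0 + jZ_L·tanβl)
     = 169·(404 + j185)/(169 + j442)

Z_in ≈ 113 − j111 Ω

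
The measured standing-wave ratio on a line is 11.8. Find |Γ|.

|Γ| = (S − 1)/(S + 1) = (11.8 − 1)/(11.8 + 1) = 10.8/12.8

|Γ| ≈ 0.844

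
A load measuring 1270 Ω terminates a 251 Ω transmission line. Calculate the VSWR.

VSWR ≈ 5.06

Γ = (1270 − 251)/(1270 + 251) = 0.67
VSWR = (1 + 0.67)/(1 − 0.67)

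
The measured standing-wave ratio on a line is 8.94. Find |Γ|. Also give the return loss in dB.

|Γ| ≈ 0.799; return loss ≈ 1.95 dB

|Γ| = (S − 1)/(S + 1) = (8.94 − 1)/(8.94 + 1) = 7.94/9.94
RL = −20·log₁₀|Γ| = −20·log₁₀(0.799)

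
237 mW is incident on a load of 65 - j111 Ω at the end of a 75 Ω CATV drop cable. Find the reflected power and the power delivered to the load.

|Γ| = |(-10 − j111)/(140 − j111)| = 0.624
|Γ|² = 0.389
P_refl = |Γ|²·P_inc = 92.2 mW, P_del = (1 − |Γ|²)·P_inc = 145 mW

P_reflected ≈ 92.2 mW; P_delivered ≈ 145 mW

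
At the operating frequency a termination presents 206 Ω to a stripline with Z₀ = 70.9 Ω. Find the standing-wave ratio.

For a purely resistive load, VSWR = R_L/Z_0 or Z_0/R_L (whichever > 1) = 206/70.9

VSWR ≈ 2.91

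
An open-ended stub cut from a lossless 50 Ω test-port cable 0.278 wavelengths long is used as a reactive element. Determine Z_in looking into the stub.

βl = 2π × 0.278 = 100°
tan(βl) = -5.63
For an open-ended stub, Z_in = −jZ_0·cot(βl) = −jZ_0/tan(βl)

Z_in ≈ +j8.89 Ω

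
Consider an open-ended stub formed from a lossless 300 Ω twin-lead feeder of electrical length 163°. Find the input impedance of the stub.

Z_in ≈ +j981 Ω

tan(βl) = -0.306
For an open-ended stub, Z_in = −jZ_0·cot(βl) = −jZ_0/tan(βl)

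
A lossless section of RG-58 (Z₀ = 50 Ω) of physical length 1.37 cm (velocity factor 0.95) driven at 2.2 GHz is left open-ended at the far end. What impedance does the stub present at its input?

λ = v/f = 0.95·c / 2.2 GHz = 0.13 m
βl = 2π·l/λ = 2π × 0.106 = 38.1°
tan(βl) = 0.783
For an open-ended stub, Z_in = −jZ_0·cot(βl) = −jZ_0/tan(βl)

Z_in ≈ −j63.8 Ω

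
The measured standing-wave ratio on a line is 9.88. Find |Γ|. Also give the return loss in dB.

|Γ| ≈ 0.816; return loss ≈ 1.76 dB

|Γ| = (S − 1)/(S + 1) = (9.88 − 1)/(9.88 + 1) = 8.88/10.9
RL = −20·log₁₀|Γ| = −20·log₁₀(0.816)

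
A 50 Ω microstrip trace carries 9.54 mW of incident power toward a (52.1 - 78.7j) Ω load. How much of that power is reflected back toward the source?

|Γ| = |(2.1 − j78.7)/(102.1 − j78.7)| = 0.611
|Γ|² = 0.373
P_refl = |Γ|²·P_inc = 3.56 mW, P_del = (1 − |Γ|²)·P_inc = 5.98 mW

P_reflected ≈ 3.56 mW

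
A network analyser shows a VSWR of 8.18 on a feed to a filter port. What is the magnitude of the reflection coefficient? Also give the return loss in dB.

|Γ| ≈ 0.782; return loss ≈ 2.13 dB

|Γ| = (S − 1)/(S + 1) = (8.18 − 1)/(8.18 + 1) = 7.18/9.18
RL = −20·log₁₀|Γ| = −20·log₁₀(0.782)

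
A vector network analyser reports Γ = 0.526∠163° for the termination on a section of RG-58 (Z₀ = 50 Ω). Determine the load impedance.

Z_L ≈ 15.8 + j6.74 Ω

Z_L = Z_0·(1 + Γ)/(1 − Γ) = 50·(0.497 + j0.154)/(1.5 − j0.154)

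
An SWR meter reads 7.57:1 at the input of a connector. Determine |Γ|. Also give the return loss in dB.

|Γ| = (S − 1)/(S + 1) = (7.57 − 1)/(7.57 + 1) = 6.57/8.57
RL = −20·log₁₀|Γ| = −20·log₁₀(0.767)

|Γ| ≈ 0.767; return loss ≈ 2.31 dB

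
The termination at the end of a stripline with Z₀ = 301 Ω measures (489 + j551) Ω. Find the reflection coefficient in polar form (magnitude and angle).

Γ = (Z_L − Z_0)/(Z_L + Z_0) = (188 + j551)/(790 + j551)
|Γ| = 582/963 = 0.604

Γ ≈ 0.604 ∠ 36.3°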